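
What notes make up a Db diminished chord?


Reasoning:
Diminished triad = root + minor 3rd (3 semitones) + diminished 5th (6 semitones)
A triad on Db stacks thirds, so the chord tones use letter names D-F-A
Root: Db
Minor 3rd above Db: Fb
Diminished 5th above Db: Abb
Chord = Db Fb Abb


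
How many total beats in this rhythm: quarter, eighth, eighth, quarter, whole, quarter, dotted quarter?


Working:
Beat values:
  quarter = 1 beat
  eighth = 0.5 beats
  eighth = 0.5 beats
  quarter = 1 beat
  whole = 4 beats
  quarter = 1 beat
  dotted quarter = 1.5 beats
Sum = 1 + 0.5 + 0.5 + 1 + 4 + 1 + 1.5
= 9.5 beats


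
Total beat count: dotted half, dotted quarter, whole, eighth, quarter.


Reasoning:
Beat values:
  dotted half = 3 beats
  dotted quarter = 1.5 beats
  whole = 4 beats
  eighth = 0.5 beats
  quarter = 1 beat
Sum = 3 + 1.5 + 4 + 0.5 + 1
= 10 beats


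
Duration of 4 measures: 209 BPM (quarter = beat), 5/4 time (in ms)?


Step by step:
Quarter-note beat duration = 60000 / 209 ms
Beats per measure (5/4) = 5
One measure = 5 × 60000 / 209 = 300000 / 209 ms
4 measures = 4 × 300000 / 209 = 1200000 / 209
= 5741.6 ms


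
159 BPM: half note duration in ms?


One quarter-note beat = 60000 / BPM = 60000 / 159 ms
Half note = 2 × quarter note
Duration = 2 × 60000 / 159 = 120000 / 159
= 754.7 ms


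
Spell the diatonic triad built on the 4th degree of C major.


C major scale: C D E F G A B
Diatonic triad on degree 4 stacks scale notes 4, 6, 1: F A C
F→A = 4 semitones; F→C = 7 semitones → major triad
= F A C (major)


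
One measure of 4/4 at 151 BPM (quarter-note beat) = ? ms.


Reasoning:
Quarter-note beat duration = 60000 / 151 ms
Beats per measure (4/4) = 4
One measure = 4 × 60000 / 151 = 240000 / 151 ms
= 1589.4 ms


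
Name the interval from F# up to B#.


Working:
Letter names: F → B spans 4 letter names → a 4th
Semitones: F# → B# = 6 half-steps
A 4th of 6 semitones is an augmented 4th
= augmented 4th


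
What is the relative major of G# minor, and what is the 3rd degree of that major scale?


Let's work it out.
The relative major shares the key signature and is a minor 3rd above the minor tonic
A minor 3rd above G# is B
→ relative major of G# minor is B major
B major scale: B C# D# E F# G# A#
= B major; 3rd degree = D#


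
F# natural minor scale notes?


Let's work it out.
Natural minor scale pattern: W-H-W-W-H-W-W (2-1-2-2-1-2-2 semitones)
Starting from F#:
  F# + 2 semitones → G#
  G# + 1 semitone → A
  A + 2 semitones → B
  B + 2 semitones → C#
  C# + 1 semitone → D
  D + 2 semitones → E
  E + 2 semitones → F#
Scale = F# G# A B C# D E


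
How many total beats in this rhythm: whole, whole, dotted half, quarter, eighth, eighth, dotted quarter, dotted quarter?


Beat values:
  whole = 4 beats
  whole = 4 beats
  dotted half = 3 beats
  quarter = 1 beat
  eighth = 0.5 beats
  eighth = 0.5 beats
  dotted quarter = 1.5 beats
  dotted quarter = 1.5 beats
Sum = 4 + 4 + 3 + 1 + 0.5 + 0.5 + 1.5 + 1.5
= 16 beats


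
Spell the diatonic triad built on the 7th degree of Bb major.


Bb major scale: Bb C D Eb F G A
Diatonic triad on degree 7 stacks scale notes 7, 2, 4: A C Eb
A→C = 3 semitones; A→Eb = 6 semitones → diminished triad
= A C Eb (diminished)


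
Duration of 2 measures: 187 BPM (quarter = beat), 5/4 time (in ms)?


Solution.
Quarter-note beat duration = 60000 / 187 ms
Beats per measure (5/4) = 5
One measure = 5 × 60000 / 187 = 300000 / 187 ms
2 measures = 2 × 300000 / 187 = 600000 / 187
= 3208.6 ms


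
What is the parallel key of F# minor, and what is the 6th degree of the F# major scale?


Solution.
Parallel keys share the same tonic but differ in mode
F# minor → parallel is F# major
F# major scale: F# G# A# B C# D# E#
= F# major; 6th degree = D#


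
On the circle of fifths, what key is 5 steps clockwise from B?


Let's work it out.
Each clockwise step on the circle of fifths moves up a perfect 5th
From B: B → F#/Gb → Db → Ab → Eb → Bb
= Bb


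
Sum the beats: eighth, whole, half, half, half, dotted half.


Solution.
Beat values:
  eighth = 0.5 beats
  whole = 4 beats
  half = 2 beats
  half = 2 beats
  half = 2 beats
  dotted half = 3 beats
Sum = 0.5 + 4 + 2 + 2 + 2 + 3
= 13.5 beats


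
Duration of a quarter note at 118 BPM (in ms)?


One quarter-note beat = 60000 / BPM = 60000 / 118 ms
Duration = 60000 / 118
= 508.5 ms


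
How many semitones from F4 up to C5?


Step by step:
Absolute semitone position = octave×12 + chromatic position
F4: 4×12 + 5 = 53
C5: 5×12 + 0 = 60
Difference = 60 - 53 = 7
= 7 semitones


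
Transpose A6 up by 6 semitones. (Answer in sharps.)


Solution.
A6: chromatic position 9 in octave 6 → absolute = 6×12 + 9 = 81
Transpose up 6: 81 + 6 = 87
87 = 7×12 + 3 → D# in octave 7
Result = D#7


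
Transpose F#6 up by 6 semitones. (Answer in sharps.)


Let's work it out.
F#6: chromatic position 6 in octave 6 → absolute = 6×12 + 6 = 78
Transpose up 6: 78 + 6 = 84
84 = 7×12 + 0 → C in octave 7
Result = C7


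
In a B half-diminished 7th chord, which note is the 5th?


Solution.
Half-diminished 7th chord = root + minor 3rd + diminished 5th + minor 7th
Seventh chords stack in thirds, so the letter names are B-D-F-A
Root: B
Minor 3rd above B: D
Diminished 5th above B: F
Minor 7th above B: A
The 5th = F


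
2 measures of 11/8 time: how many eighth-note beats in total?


Solution.
Time signature 11/8: the bottom number 8 means the eighth note gets one count
The top number 11 means 11 eighth-note beats per measure
Total = 11 × 2 measures
= 22 eighth-note beats


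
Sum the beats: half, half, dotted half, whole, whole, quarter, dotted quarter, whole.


Reasoning:
Beat values:
  half = 2 beats
  half = 2 beats
  dotted half = 3 beats
  whole = 4 beats
  whole = 4 beats
  quarter = 1 beat
  dotted quarter = 1.5 beats
  whole = 4 beats
Sum = 2 + 2 + 3 + 4 + 4 + 1 + 1.5 + 4
= 21.5 beats


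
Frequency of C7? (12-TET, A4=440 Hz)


f = 440 × 2^(n/12) where n = semitones from A4
C7: 27 semitones from A4
f = 440 × 2^(27/12)
f = 2093.00 Hz


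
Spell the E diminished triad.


Step by step:
Diminished triad = root + minor 3rd (3 semitones) + diminished 5th (6 semitones)
A triad on E stacks thirds, so the chord tones use letter names E-G-B
Root: E
Minor 3rd above E: G
Diminished 5th above E: Bb
Chord = E G Bb


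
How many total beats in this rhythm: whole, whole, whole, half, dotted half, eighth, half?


Let's work it out.
Beat values:
  whole = 4 beats
  whole = 4 beats
  whole = 4 beats
  half = 2 beats
  dotted half = 3 beats
  eighth = 0.5 beats
  half = 2 beats
Sum = 4 + 4 + 4 + 2 + 3 + 0.5 + 2
= 19.5 beats


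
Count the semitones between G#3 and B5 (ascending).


Let's work it out.
Absolute semitone position = octave×12 + chromatic position
G#3: 3×12 + 8 = 44
B5: 5×12 + 11 = 71
Difference = 71 - 44 = 27
= 27 semitones


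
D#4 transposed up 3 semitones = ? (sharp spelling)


D#4: chromatic position 3 in octave 4 → absolute = 4×12 + 3 = 51
Transpose up 3: 51 + 3 = 54
54 = 4×12 + 6 → F# in octave 4
Result = F#4


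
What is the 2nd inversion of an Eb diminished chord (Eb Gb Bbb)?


Working:
Root position: Eb Gb Bbb
2nd inversion: move root and 3rd up an octave
Bass note: Bbb
Notes (bottom to top) = Bbb Eb Gb


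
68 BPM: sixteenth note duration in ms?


Working:
One quarter-note beat = 60000 / BPM = 60000 / 68 ms
Sixteenth note = 1/4 × quarter note
Duration = 1/4 × 60000 / 68 = 15000 / 68
= 220.6 ms


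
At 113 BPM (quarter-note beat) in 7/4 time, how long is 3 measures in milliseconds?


Step by step:
Quarter-note beat duration = 60000 / 113 ms
Beats per measure (7/4) = 7
One measure = 7 × 60000 / 113 = 420000 / 113 ms
3 measures = 3 × 420000 / 113 = 1260000 / 113
= 11150.4 ms


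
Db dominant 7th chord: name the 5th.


Dominant 7th chord = root + major 3rd + perfect 5th + minor 7th
Seventh chords stack in thirds, so the letter names are D-F-A-C
Root: Db
Major 3rd above Db: F
Perfect 5th above Db: Ab
Minor 7th above Db: Cb
The 5th = Ab


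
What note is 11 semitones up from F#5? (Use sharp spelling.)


Let's work it out.
F#5: chromatic position 6 in octave 5 → absolute = 5×12 + 6 = 66
Transpose up 11: 66 + 11 = 77
77 = 6×12 + 5 → F in octave 6
Result = F6


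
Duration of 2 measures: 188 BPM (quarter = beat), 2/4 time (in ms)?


Quarter-note beat duration = 60000 / 188 ms
Beats per measure (2/4) = 2
One measure = 2 × 60000 / 188 = 120000 / 188 ms
2 measures = 2 × 120000 / 188 = 240000 / 188
= 1276.6 ms


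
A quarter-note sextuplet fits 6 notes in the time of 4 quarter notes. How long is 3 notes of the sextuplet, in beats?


Let's work it out.
Sextuplet: 6 notes occupy the space of 4 quarter notes
Space = 4 × 1 = 4 beats
Each sextuplet note = 4 / 6 = 2/3 beats
3 notes = 3 × 2/3 = 2
= 2 beats


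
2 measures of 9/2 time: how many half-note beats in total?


Let's work it out.
Time signature 9/2: the bottom number 2 means the half note gets one count
The top number 9 means 9 half-note beats per measure
Total = 9 × 2 measures
= 18 half-note beats


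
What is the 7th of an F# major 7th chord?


Reasoning:
Major 7th chord = root + major 3rd + perfect 5th + major 7th
Seventh chords stack in thirds, so the letter names are F-A-C-E
Root: F#
Major 3rd above F#: A#
Perfect 5th above F#: C#
Major 7th above F#: E#
The 7th = E#


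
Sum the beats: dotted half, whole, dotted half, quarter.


Working:
Beat values:
  dotted half = 3 beats
  whole = 4 beats
  dotted half = 3 beats
  quarter = 1 beat
Sum = 3 + 4 + 3 + 1
= 11 beats


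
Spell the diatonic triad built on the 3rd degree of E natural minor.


E natural minor scale: E F# G A B C D
Diatonic triad on degree 3 stacks scale notes 3, 5, 7: G B D
G→B = 4 semitones; G→D = 7 semitones → major triad
= G B D (major)


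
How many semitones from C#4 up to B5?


Absolute semitone position = octave×12 + chromatic position
C#4: 4×12 + 1 = 49
B5: 5×12 + 11 = 71
Difference = 71 - 49 = 22
= 22 semitones


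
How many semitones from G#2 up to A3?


Solution.
Absolute semitone position = octave×12 + chromatic position
G#2: 2×12 + 8 = 32
A3: 3×12 + 9 = 45
Difference = 45 - 32 = 13
= 13 semitones


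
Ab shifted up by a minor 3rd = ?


Step by step:
minor 3rd: 3 letter names, 3 semitones
Letter: A + 2 → C
Pitch: Ab + 3 semitones, spelled as a C → Cb
= Cb


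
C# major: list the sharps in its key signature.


Sharp major keys follow the circle of fifths: C(0), G(1), D(2), A(3), E(4), B(5), F#(6), C#(7)
C# major has 7 sharps
Order of sharps: F# C# G# D# A# E# B# → first 7: F#, C#, G#, D#, A#, E#, B#
= F#, C#, G#, D#, A#, E#, B#


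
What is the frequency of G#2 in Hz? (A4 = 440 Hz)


Step by step:
f = 440 × 2^(n/12) where n = semitones from A4
G#2: -25 semitones from A4
f = 440 × 2^(-25/12)
f = 103.83 Hz


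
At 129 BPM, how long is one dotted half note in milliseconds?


Solution.
One quarter-note beat = 60000 / BPM = 60000 / 129 ms
Dotted half note = 3 × quarter note
Duration = 3 × 60000 / 129 = 180000 / 129
= 1395.3 ms


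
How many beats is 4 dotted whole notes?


Step by step:
Base whole note = 4 beats
Dot 1 adds half the previous value: +2
One dotted whole = 4 + 2 = 6
4 of them = 4 × 6 = 24
= 24 beats


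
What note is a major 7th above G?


Solution.
A 7th spans 7 letter names, so from G we land on F
A major 7th = 11 semitones above G
Spell F at that pitch: F#
= F#


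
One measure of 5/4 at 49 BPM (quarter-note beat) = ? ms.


Quarter-note beat duration = 60000 / 49 ms
Beats per measure (5/4) = 5
One measure = 5 × 60000 / 49 = 300000 / 49 ms
= 6122.4 ms


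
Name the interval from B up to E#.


Working:
Letter names: B → E spans 4 letter names → a 4th
Semitones: B → E# = 6 half-steps
A 4th of 6 semitones is an augmented 4th
= augmented 4th


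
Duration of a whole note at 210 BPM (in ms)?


Let's work it out.
One quarter-note beat = 60000 / BPM = 60000 / 210 ms
Whole note = 4 × quarter note
Duration = 4 × 60000 / 210 = 240000 / 210
= 1142.9 ms


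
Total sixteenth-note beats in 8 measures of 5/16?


Solution.
Time signature 5/16: the bottom number 16 means the sixteenth note gets one count
The top number 5 means 5 sixteenth-note beats per measure
Total = 5 × 8 measures
= 40 sixteenth-note beats


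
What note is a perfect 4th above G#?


Let's work it out.
A 4th spans 4 letter names, so from G we land on C
A perfect 4th = 5 semitones above G#
Spell C at that pitch: C#
= C#


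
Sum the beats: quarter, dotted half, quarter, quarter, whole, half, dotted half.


Beat values:
  quarter = 1 beat
  dotted half = 3 beats
  quarter = 1 beat
  quarter = 1 beat
  whole = 4 beats
  half = 2 beats
  dotted half = 3 beats
Sum = 1 + 3 + 1 + 1 + 4 + 2 + 3
= 15 beats


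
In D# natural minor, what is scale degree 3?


Let's work it out.
Natural minor scale pattern: W-H-W-W-H-W-W (2-1-2-2-1-2-2 semitones)
Starting from D#:
  D# + 2 semitones → E#
  E# + 1 semitone → F#
  F# + 2 semitones → G#
  G# + 2 semitones → A#
  A# + 1 semitone → B
  B + 2 semitones → C#
  C# + 2 semitones → D#
Scale: D# E# F# G# A# B C#
Degree 3 = F#


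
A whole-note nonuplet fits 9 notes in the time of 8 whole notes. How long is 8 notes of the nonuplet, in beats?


Reasoning:
Nonuplet: 9 notes occupy the space of 8 whole notes
Space = 8 × 4 = 32 beats
Each nonuplet note = 32 / 9 = 32/9 beats
8 notes = 8 × 32/9 = 256/9
= 256/9 beats


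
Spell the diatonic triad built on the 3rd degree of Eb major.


Working:
Eb major scale: Eb F G Ab Bb C D
Diatonic triad on degree 3 stacks scale notes 3, 5, 7: G Bb D
G→Bb = 3 semitones; G→D = 7 semitones → minor triad
= G Bb D (minor)


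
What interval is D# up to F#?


Letter names: D → F spans 3 letter names → a 3rd
Semitones: D# → F# = 3 half-steps
A 3rd of 3 semitones is a minor 3rd
= minor 3rd


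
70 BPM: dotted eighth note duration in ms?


Step by step:
One quarter-note beat = 60000 / BPM = 60000 / 70 ms
Dotted eighth note = 3/4 × quarter note
Duration = 3/4 × 60000 / 70 = 45000 / 70
= 642.9 ms


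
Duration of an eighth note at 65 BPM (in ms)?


One quarter-note beat = 60000 / BPM = 60000 / 65 ms
Eighth note = 1/2 × quarter note
Duration = 1/2 × 60000 / 65 = 30000 / 65
= 461.5 ms


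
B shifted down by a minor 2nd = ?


minor 2nd: 2 letter names, 1 semitones
Letter: B - 1 → A
Pitch: B - 1 semitones, spelled as an A → A#
= A#


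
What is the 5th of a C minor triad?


Let's work it out.
Minor triad = root + minor 3rd (3 semitones) + perfect 5th (7 semitones)
A triad on C stacks thirds, so the chord tones use letter names C-E-G
Root: C
Minor 3rd above C: Eb
Perfect 5th above C: G
The 5th = G


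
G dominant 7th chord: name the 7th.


Step by step:
Dominant 7th chord = root + major 3rd + perfect 5th + minor 7th
Seventh chords stack in thirds, so the letter names are G-B-D-F
Root: G
Major 3rd above G: B
Perfect 5th above G: D
Minor 7th above G: F
The 7th = F


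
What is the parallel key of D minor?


Solution.
Parallel keys share the same tonic but differ in mode
D minor → parallel is D major
= D major


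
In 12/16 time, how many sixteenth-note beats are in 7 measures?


Time signature 12/16: the bottom number 16 means the sixteenth note gets one count
The top number 12 means 12 sixteenth-note beats per measure
Total = 12 × 7 measures
= 84 sixteenth-note beats


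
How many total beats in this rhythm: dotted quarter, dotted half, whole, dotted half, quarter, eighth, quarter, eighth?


Step by step:
Beat values:
  dotted quarter = 1.5 beats
  dotted half = 3 beats
  whole = 4 beats
  dotted half = 3 beats
  quarter = 1 beat
  eighth = 0.5 beats
  quarter = 1 beat
  eighth = 0.5 beats
Sum = 1.5 + 3 + 4 + 3 + 1 + 0.5 + 1 + 0.5
= 14.5 beats


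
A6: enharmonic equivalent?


Step by step:
Enharmonic notes sound the same pitch but are spelled with different letter names
A and G## name the same pitch class
= G##6


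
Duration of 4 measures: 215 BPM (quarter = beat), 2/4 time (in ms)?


Working:
Quarter-note beat duration = 60000 / 215 ms
Beats per measure (2/4) = 2
One measure = 2 × 60000 / 215 = 120000 / 215 ms
4 measures = 4 × 120000 / 215 = 480000 / 215
= 2232.6 ms


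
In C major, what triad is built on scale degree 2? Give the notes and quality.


Reasoning:
C major scale: C D E F G A B
Diatonic triad on degree 2 stacks scale notes 2, 4, 6: D F A
D→F = 3 semitones; D→A = 7 semitones → minor triad
= D F A (minor)


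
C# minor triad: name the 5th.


Solution.
Minor triad = root + minor 3rd (3 semitones) + perfect 5th (7 semitones)
A triad on C# stacks thirds, so the chord tones use letter names C-E-G
Root: C#
Minor 3rd above C#: E
Perfect 5th above C#: G#
The 5th = G#


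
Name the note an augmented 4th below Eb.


Let's work it out.
A 4th spans 4 letter names, so from E we land on B
An augmented 4th = 6 semitones below Eb
Spell B at that pitch: Bbb
= Bbb


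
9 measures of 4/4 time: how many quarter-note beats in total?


Time signature 4/4: the bottom number 4 means the quarter note gets one count
The top number 4 means 4 quarter-note beats per measure
Total = 4 × 9 measures
= 36 quarter-note beats


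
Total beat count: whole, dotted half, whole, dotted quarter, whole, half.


Let's work it out.
Beat values:
  whole = 4 beats
  dotted half = 3 beats
  whole = 4 beats
  dotted quarter = 1.5 beats
  whole = 4 beats
  half = 2 beats
Sum = 4 + 3 + 4 + 1.5 + 4 + 2
= 18.5 beats


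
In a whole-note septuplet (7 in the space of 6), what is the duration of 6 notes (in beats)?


Septuplet: 7 notes occupy the space of 6 whole notes
Space = 6 × 4 = 24 beats
Each septuplet note = 24 / 7 = 24/7 beats
6 notes = 6 × 24/7 = 144/7
= 144/7 beats


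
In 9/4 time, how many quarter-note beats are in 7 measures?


Step by step:
Time signature 9/4: the bottom number 4 means the quarter note gets one count
The top number 9 means 9 quarter-note beats per measure
Total = 9 × 7 measures
= 63 quarter-note beats


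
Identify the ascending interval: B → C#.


Letter names: B → C spans 2 letter names → a 2nd
Semitones: B → C# = 2 half-steps
A 2nd of 2 semitones is a major 2nd
= major 2nd


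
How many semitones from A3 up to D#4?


Absolute semitone position = octave×12 + chromatic position
A3: 3×12 + 9 = 45
D#4: 4×12 + 3 = 51
Difference = 51 - 45 = 6
= 6 semitones


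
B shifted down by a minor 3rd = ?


minor 3rd: 3 letter names, 3 semitones
Letter: B - 2 → G
Pitch: B - 3 semitones, spelled as a G → G#
= G#


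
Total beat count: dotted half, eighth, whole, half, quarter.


Reasoning:
Beat values:
  dotted half = 3 beats
  eighth = 0.5 beats
  whole = 4 beats
  half = 2 beats
  quarter = 1 beat
Sum = 3 + 0.5 + 4 + 2 + 1
= 10.5 beats


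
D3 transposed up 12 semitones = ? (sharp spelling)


Let's work it out.
D3: chromatic position 2 in octave 3 → absolute = 3×12 + 2 = 38
Transpose up 12: 38 + 12 = 50
50 = 4×12 + 2 → D in octave 4
Result = D4


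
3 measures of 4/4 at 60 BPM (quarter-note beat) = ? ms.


Let's work it out.
Quarter-note beat duration = 60000 / 60 ms
Beats per measure (4/4) = 4
One measure = 4 × 60000 / 60 = 240000 / 60 ms
3 measures = 3 × 240000 / 60 = 720000 / 60
= 12000.0 ms


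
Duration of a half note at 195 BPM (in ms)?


Working:
One quarter-note beat = 60000 / BPM = 60000 / 195 ms
Half note = 2 × quarter note
Duration = 2 × 60000 / 195 = 120000 / 195
= 615.4 ms


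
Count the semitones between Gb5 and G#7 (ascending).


Absolute semitone position = octave×12 + chromatic position
Gb5: 5×12 + 6 = 66
G#7: 7×12 + 8 = 92
Difference = 92 - 66 = 26
= 26 semitones


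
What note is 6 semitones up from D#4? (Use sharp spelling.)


D#4: chromatic position 3 in octave 4 → absolute = 4×12 + 3 = 51
Transpose up 6: 51 + 6 = 57
57 = 4×12 + 9 → A in octave 4
Result = A4


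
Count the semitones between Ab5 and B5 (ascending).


Absolute semitone position = octave×12 + chromatic position
Ab5: 5×12 + 8 = 68
B5: 5×12 + 11 = 71
Difference = 71 - 68 = 3
= 3 semitones


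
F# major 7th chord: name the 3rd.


Reasoning:
Major 7th chord = root + major 3rd + perfect 5th + major 7th
Seventh chords stack in thirds, so the letter names are F-A-C-E
Root: F#
Major 3rd above F#: A#
Perfect 5th above F#: C#
Major 7th above F#: E#
The 3rd = A#


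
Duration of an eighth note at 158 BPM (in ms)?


Let's work it out.
One quarter-note beat = 60000 / BPM = 60000 / 158 ms
Eighth note = 1/2 × quarter note
Duration = 1/2 × 60000 / 158 = 30000 / 158
= 189.9 ms


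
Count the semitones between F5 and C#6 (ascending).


Step by step:
Absolute semitone position = octave×12 + chromatic position
F5: 5×12 + 5 = 65
C#6: 6×12 + 1 = 73
Difference = 73 - 65 = 8
= 8 semitones


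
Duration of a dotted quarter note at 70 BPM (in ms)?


Solution.
One quarter-note beat = 60000 / BPM = 60000 / 70 ms
Dotted quarter note = 3/2 × quarter note
Duration = 3/2 × 60000 / 70 = 90000 / 70
= 1285.7 ms


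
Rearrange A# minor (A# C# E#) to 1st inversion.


Root position: A# C# E#
1st inversion: move root up an octave
Bass note: C#
Notes (bottom to top) = C# E# A#


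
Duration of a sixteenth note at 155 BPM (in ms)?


Step by step:
One quarter-note beat = 60000 / BPM = 60000 / 155 ms
Sixteenth note = 1/4 × quarter note
Duration = 1/4 × 60000 / 155 = 15000 / 155
= 96.8 ms


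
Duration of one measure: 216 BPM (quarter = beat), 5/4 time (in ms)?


Quarter-note beat duration = 60000 / 216 ms
Beats per measure (5/4) = 5
One measure = 5 × 60000 / 216 = 300000 / 216 ms
= 1388.9 ms


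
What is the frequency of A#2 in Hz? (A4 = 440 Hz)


f = 440 × 2^(n/12) where n = semitones from A4
A#2: -23 semitones from A4
f = 440 × 2^(-23/12)
f = 116.54 Hz


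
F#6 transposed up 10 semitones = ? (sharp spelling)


Solution.
F#6: chromatic position 6 in octave 6 → absolute = 6×12 + 6 = 78
Transpose up 10: 78 + 10 = 88
88 = 7×12 + 4 → E in octave 7
Result = E7


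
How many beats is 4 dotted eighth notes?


Step by step:
Base eighth note = 1/2 beats
Dot 1 adds half the previous value: +1/4
One dotted eighth = 1/2 + 1/4 = 3/4
4 of them = 4 × 3/4 = 3
= 3 beats


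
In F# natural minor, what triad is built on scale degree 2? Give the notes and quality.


Working:
F# natural minor scale: F# G# A B C# D E
Diatonic triad on degree 2 stacks scale notes 2, 4, 6: G# B D
G#→B = 3 semitones; G#→D = 6 semitones → diminished triad
= G# B D (diminished)


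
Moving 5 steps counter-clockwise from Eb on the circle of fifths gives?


Each counter-clockwise step moves down a perfect 5th (= up a perfect 4th)
From Eb: Eb → Ab → Db → F#/Gb → B → E
= E


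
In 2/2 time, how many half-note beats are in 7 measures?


Solution.
Time signature 2/2: the bottom number 2 means the half note gets one count
The top number 2 means 2 half-note beats per measure
Total = 2 × 7 measures
= 14 half-note beats


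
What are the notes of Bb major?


Let's work it out.
Major scale pattern: W-W-H-W-W-W-H (2-2-1-2-2-2-1 semitones)
Starting from Bb:
  Bb + 2 semitones → C
  C + 2 semitones → D
  D + 1 semitone → Eb
  Eb + 2 semitones → F
  F + 2 semitones → G
  G + 2 semitones → A
  A + 1 semitone → Bb
Scale = Bb C D Eb F G A


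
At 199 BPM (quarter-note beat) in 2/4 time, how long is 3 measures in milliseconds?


Let's work it out.
Quarter-note beat duration = 60000 / 199 ms
Beats per measure (2/4) = 2
One measure = 2 × 60000 / 199 = 120000 / 199 ms
3 measures = 3 × 120000 / 199 = 360000 / 199
= 1809.0 ms


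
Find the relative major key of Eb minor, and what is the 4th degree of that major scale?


Let's work it out.
The relative major shares the key signature and is a minor 3rd above the minor tonic
A minor 3rd above Eb is Gb
→ relative major of Eb minor is Gb major
Gb major scale: Gb Ab Bb Cb Db Eb F
= Gb major; 4th degree = Cb


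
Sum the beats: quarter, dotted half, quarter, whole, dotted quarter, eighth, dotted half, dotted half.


Reasoning:
Beat values:
  quarter = 1 beat
  dotted half = 3 beats
  quarter = 1 beat
  whole = 4 beats
  dotted quarter = 1.5 beats
  eighth = 0.5 beats
  dotted half = 3 beats
  dotted half = 3 beats
Sum = 1 + 3 + 1 + 4 + 1.5 + 0.5 + 3 + 3
= 17 beats


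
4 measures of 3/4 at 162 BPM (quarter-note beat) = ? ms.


Step by step:
Quarter-note beat duration = 60000 / 162 ms
Beats per measure (3/4) = 3
One measure = 3 × 60000 / 162 = 180000 / 162 ms
4 measures = 4 × 180000 / 162 = 720000 / 162
= 4444.4 ms


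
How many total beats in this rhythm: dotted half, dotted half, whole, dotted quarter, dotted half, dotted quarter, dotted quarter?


Beat values:
  dotted half = 3 beats
  dotted half = 3 beats
  whole = 4 beats
  dotted quarter = 1.5 beats
  dotted half = 3 beats
  dotted quarter = 1.5 beats
  dotted quarter = 1.5 beats
Sum = 3 + 3 + 4 + 1.5 + 3 + 1.5 + 1.5
= 17.5 beats


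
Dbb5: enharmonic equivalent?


Solution.
Enharmonic notes sound the same pitch but are spelled with different letter names
Dbb and C name the same pitch class
= C5


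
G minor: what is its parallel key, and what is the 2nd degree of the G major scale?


Solution.
Parallel keys share the same tonic but differ in mode
G minor → parallel is G major
G major scale: G A B C D E F#
= G major; 2nd degree = A


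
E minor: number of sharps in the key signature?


Step by step:
Sharp minor keys follow the circle of fifths: A(0), E(1), B(2), F#(3), C#(4), G#(5), D#(6), A#(7)
E minor has 1 sharp
Order of sharps: F# C# G# D# A# E# B# → first 1: F#
= 1 sharp


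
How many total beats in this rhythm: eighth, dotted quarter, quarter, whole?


Reasoning:
Beat values:
  eighth = 0.5 beats
  dotted quarter = 1.5 beats
  quarter = 1 beat
  whole = 4 beats
Sum = 0.5 + 1.5 + 1 + 4
= 7 beats


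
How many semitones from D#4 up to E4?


Absolute semitone position = octave×12 + chromatic position
D#4: 4×12 + 3 = 51
E4: 4×12 + 4 = 52
Difference = 52 - 51 = 1
= 1 semitone


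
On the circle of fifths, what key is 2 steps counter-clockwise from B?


Reasoning:
Each counter-clockwise step moves down a perfect 5th (= up a perfect 4th)
From B: B → E → A
= A


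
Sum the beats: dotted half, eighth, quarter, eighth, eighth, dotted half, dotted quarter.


Let's work it out.
Beat values:
  dotted half = 3 beats
  eighth = 0.5 beats
  quarter = 1 beat
  eighth = 0.5 beats
  eighth = 0.5 beats
  dotted half = 3 beats
  dotted quarter = 1.5 beats
Sum = 3 + 0.5 + 1 + 0.5 + 0.5 + 3 + 1.5
= 10 beats


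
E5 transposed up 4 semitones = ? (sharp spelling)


E5: chromatic position 4 in octave 5 → absolute = 5×12 + 4 = 64
Transpose up 4: 64 + 4 = 68
68 = 5×12 + 8 → G# in octave 5
Result = G#5


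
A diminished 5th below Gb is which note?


Solution.
A 5th spans 5 letter names, so from G we land on C
A diminished 5th = 6 semitones below Gb
Spell C at that pitch: C
= C


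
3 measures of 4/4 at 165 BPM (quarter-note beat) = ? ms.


Solution.
Quarter-note beat duration = 60000 / 165 ms
Beats per measure (4/4) = 4
One measure = 4 × 60000 / 165 = 240000 / 165 ms
3 measures = 3 × 240000 / 165 = 720000 / 165
= 4363.6 ms


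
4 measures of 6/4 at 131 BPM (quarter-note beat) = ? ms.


Reasoning:
Quarter-note beat duration = 60000 / 131 ms
Beats per measure (6/4) = 6
One measure = 6 × 60000 / 131 = 360000 / 131 ms
4 measures = 4 × 360000 / 131 = 1440000 / 131
= 10992.4 ms


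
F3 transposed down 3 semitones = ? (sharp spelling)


F3: chromatic position 5 in octave 3 → absolute = 3×12 + 5 = 41
Transpose down 3: 41 - 3 = 38
38 = 3×12 + 2 → D in octave 3
Result = D3


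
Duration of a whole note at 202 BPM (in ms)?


Let's work it out.
One quarter-note beat = 60000 / BPM = 60000 / 202 ms
Whole note = 4 × quarter note
Duration = 4 × 60000 / 202 = 240000 / 202
= 1188.1 ms


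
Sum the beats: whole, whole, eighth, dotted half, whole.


Beat values:
  whole = 4 beats
  whole = 4 beats
  eighth = 0.5 beats
  dotted half = 3 beats
  whole = 4 beats
Sum = 4 + 4 + 0.5 + 3 + 4
= 15.5 beats


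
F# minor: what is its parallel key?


Working:
Parallel keys share the same tonic but differ in mode
F# minor → parallel is F# major
= F# major


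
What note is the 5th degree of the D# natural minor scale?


Working:
Natural minor scale pattern: W-H-W-W-H-W-W (2-1-2-2-1-2-2 semitones)
Starting from D#:
  D# + 2 semitones → E#
  E# + 1 semitone → F#
  F# + 2 semitones → G#
  G# + 2 semitones → A#
  A# + 1 semitone → B
  B + 2 semitones → C#
  C# + 2 semitones → D#
Scale: D# E# F# G# A# B C#
Degree 5 = A#


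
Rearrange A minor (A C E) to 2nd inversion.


Working:
Root position: A C E
2nd inversion: move root and 3rd up an octave
Bass note: E
Notes (bottom to top) = E A C


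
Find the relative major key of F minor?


Let's work it out.
The relative major shares the key signature and is a minor 3rd above the minor tonic
A minor 3rd above F is Ab
→ relative major of F minor is Ab major
= Ab major


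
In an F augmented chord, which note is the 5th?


Step by step:
Augmented triad = root + major 3rd (4 semitones) + augmented 5th (8 semitones)
A triad on F stacks thirds, so the chord tones use letter names F-A-C
Root: F
Major 3rd above F: A
Augmented 5th above F: C#
The 5th = C#


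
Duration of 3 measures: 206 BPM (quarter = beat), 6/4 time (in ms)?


Working:
Quarter-note beat duration = 60000 / 206 ms
Beats per measure (6/4) = 6
One measure = 6 × 60000 / 206 = 360000 / 206 ms
3 measures = 3 × 360000 / 206 = 1080000 / 206
= 5242.7 ms


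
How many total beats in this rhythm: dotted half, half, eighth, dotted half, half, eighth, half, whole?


Working:
Beat values:
  dotted half = 3 beats
  half = 2 beats
  eighth = 0.5 beats
  dotted half = 3 beats
  half = 2 beats
  eighth = 0.5 beats
  half = 2 beats
  whole = 4 beats
Sum = 3 + 2 + 0.5 + 3 + 2 + 0.5 + 2 + 4
= 17 beats


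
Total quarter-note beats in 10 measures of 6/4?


Step by step:
Time signature 6/4: the bottom number 4 means the quarter note gets one count
The top number 6 means 6 quarter-note beats per measure
Total = 6 × 10 measures
= 60 quarter-note beats


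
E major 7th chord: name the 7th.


Major 7th chord = root + major 3rd + perfect 5th + major 7th
Seventh chords stack in thirds, so the letter names are E-G-B-D
Root: E
Major 3rd above E: G#
Perfect 5th above E: B
Major 7th above E: D#
The 7th = D#


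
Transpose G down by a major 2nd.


Solution.
major 2nd: 2 letter names, 2 semitones
Letter: G - 1 → F
Pitch: G - 2 semitones, spelled as an F → F
= F


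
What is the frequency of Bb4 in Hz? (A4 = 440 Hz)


Solution.
f = 440 × 2^(n/12) where n = semitones from A4
Bb4: 1 semitones from A4
f = 440 × 2^(1/12)
f = 466.16 Hz


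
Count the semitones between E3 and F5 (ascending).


Let's work it out.
Absolute semitone position = octave×12 + chromatic position
E3: 3×12 + 4 = 40
F5: 5×12 + 5 = 65
Difference = 65 - 40 = 25
= 25 semitones


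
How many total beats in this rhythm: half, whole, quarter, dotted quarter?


Let's work it out.
Beat values:
  half = 2 beats
  whole = 4 beats
  quarter = 1 beat
  dotted quarter = 1.5 beats
Sum = 2 + 4 + 1 + 1.5
= 8.5 beats


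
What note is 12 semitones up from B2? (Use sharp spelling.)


Reasoning:
B2: chromatic position 11 in octave 2 → absolute = 2×12 + 11 = 35
Transpose up 12: 35 + 12 = 47
47 = 3×12 + 11 → B in octave 3
Result = B3


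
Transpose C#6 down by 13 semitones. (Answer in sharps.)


Solution.
C#6: chromatic position 1 in octave 6 → absolute = 6×12 + 1 = 73
Transpose down 13: 73 - 13 = 60
60 = 5×12 + 0 → C in octave 5
Result = C5


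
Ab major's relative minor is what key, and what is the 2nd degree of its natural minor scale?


Let's work it out.
The relative minor shares the major's key signature and starts on its 6th degree
6th degree = a major 6th above the tonic; a major 6th above Ab is F
→ relative minor of Ab major is F minor
F natural minor scale: F G Ab Bb C Db Eb
= F minor; 2nd degree = G


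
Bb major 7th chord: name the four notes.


Let's work it out.
Major 7th chord = root + major 3rd + perfect 5th + major 7th
Seventh chords stack in thirds, so the letter names are B-D-F-A
Root: Bb
Major 3rd above Bb: D
Perfect 5th above Bb: F
Major 7th above Bb: A
Chord = Bb D F A


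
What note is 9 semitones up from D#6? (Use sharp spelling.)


Let's work it out.
D#6: chromatic position 3 in octave 6 → absolute = 6×12 + 3 = 75
Transpose up 9: 75 + 9 = 84
84 = 7×12 + 0 → C in octave 7
Result = C7


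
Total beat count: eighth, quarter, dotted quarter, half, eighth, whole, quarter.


Step by step:
Beat values:
  eighth = 0.5 beats
  quarter = 1 beat
  dotted quarter = 1.5 beats
  half = 2 beats
  eighth = 0.5 beats
  whole = 4 beats
  quarter = 1 beat
Sum = 0.5 + 1 + 1.5 + 2 + 0.5 + 4 + 1
= 10.5 beats


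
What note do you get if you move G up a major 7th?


Let's work it out.
major 7th: 7 letter names, 11 semitones
Letter: G + 6 → F
Pitch: G + 11 semitones, spelled as an F → F#
= F#


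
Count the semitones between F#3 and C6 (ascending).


Solution.
Absolute semitone position = octave×12 + chromatic position
F#3: 3×12 + 6 = 42
C6: 6×12 + 0 = 72
Difference = 72 - 42 = 30
= 30 semitones


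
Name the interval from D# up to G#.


Letter names: D → G spans 4 letter names → a 4th
Semitones: D# → G# = 5 half-steps
A 4th of 5 semitones is a perfect 4th
= perfect 4th


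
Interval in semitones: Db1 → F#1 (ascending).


Solution.
Absolute semitone position = octave×12 + chromatic position
Db1: 1×12 + 1 = 13
F#1: 1×12 + 6 = 18
Difference = 18 - 13 = 5
= 5 semitones


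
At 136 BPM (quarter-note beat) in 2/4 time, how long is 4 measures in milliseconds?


Solution.
Quarter-note beat duration = 60000 / 136 ms
Beats per measure (2/4) = 2
One measure = 2 × 60000 / 136 = 120000 / 136 ms
4 measures = 4 × 120000 / 136 = 480000 / 136
= 3529.4 ms


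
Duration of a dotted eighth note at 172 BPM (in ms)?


Working:
One quarter-note beat = 60000 / BPM = 60000 / 172 ms
Dotted eighth note = 3/4 × quarter note
Duration = 3/4 × 60000 / 172 = 45000 / 172
= 261.6 ms


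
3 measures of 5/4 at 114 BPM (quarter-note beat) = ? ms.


Let's work it out.
Quarter-note beat duration = 60000 / 114 ms
Beats per measure (5/4) = 5
One measure = 5 × 60000 / 114 = 300000 / 114 ms
3 measures = 3 × 300000 / 114 = 900000 / 114
= 7894.7 ms


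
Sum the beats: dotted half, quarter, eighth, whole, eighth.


Beat values:
  dotted half = 3 beats
  quarter = 1 beat
  eighth = 0.5 beats
  whole = 4 beats
  eighth = 0.5 beats
Sum = 3 + 1 + 0.5 + 4 + 0.5
= 9 beats


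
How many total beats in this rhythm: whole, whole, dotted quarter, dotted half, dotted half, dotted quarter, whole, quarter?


Working:
Beat values:
  whole = 4 beats
  whole = 4 beats
  dotted quarter = 1.5 beats
  dotted half = 3 beats
  dotted half = 3 beats
  dotted quarter = 1.5 beats
  whole = 4 beats
  quarter = 1 beat
Sum = 4 + 4 + 1.5 + 3 + 3 + 1.5 + 4 + 1
= 22 beats


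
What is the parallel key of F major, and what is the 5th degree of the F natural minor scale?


Reasoning:
Parallel keys share the same tonic but differ in mode
F major → parallel is F minor
F natural minor scale: F G Ab Bb C Db Eb
= F minor; 5th degree = C


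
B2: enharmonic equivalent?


Enharmonic notes sound the same pitch but are spelled with different letter names
B and Cb name the same pitch class
Octave numbers change at C, so B2 = Cb3
= Cb3


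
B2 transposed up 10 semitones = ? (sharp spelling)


B2: chromatic position 11 in octave 2 → absolute = 2×12 + 11 = 35
Transpose up 10: 35 + 10 = 45
45 = 3×12 + 9 → A in octave 3
Result = A3


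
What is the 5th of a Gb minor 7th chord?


Step by step:
Minor 7th chord = root + minor 3rd + perfect 5th + minor 7th
Seventh chords stack in thirds, so the letter names are G-B-D-F
Root: Gb
Minor 3rd above Gb: Bbb
Perfect 5th above Gb: Db
Minor 7th above Gb: Fb
The 5th = Db


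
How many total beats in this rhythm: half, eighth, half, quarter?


Beat values:
  half = 2 beats
  eighth = 0.5 beats
  half = 2 beats
  quarter = 1 beat
Sum = 2 + 0.5 + 2 + 1
= 5.5 beats


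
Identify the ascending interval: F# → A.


Let's work it out.
Letter names: F → A spans 3 letter names → a 3rd
Semitones: F# → A = 3 half-steps
A 3rd of 3 semitones is a minor 3rd
= minor 3rd


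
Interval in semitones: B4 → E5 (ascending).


Reasoning:
Absolute semitone position = octave×12 + chromatic position
B4: 4×12 + 11 = 59
E5: 5×12 + 4 = 64
Difference = 64 - 59 = 5
= 5 semitones


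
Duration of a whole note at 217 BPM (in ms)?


One quarter-note beat = 60000 / BPM = 60000 / 217 ms
Whole note = 4 × quarter note
Duration = 4 × 60000 / 217 = 240000 / 217
= 1106.0 ms


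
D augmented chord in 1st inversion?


Root position: D F# A#
1st inversion: move root up an octave
Bass note: F#
Notes (bottom to top) = F# A# D


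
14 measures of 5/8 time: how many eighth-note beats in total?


Working:
Time signature 5/8: the bottom number 8 means the eighth note gets one count
The top number 5 means 5 eighth-note beats per measure
Total = 5 × 14 measures
= 70 eighth-note beats


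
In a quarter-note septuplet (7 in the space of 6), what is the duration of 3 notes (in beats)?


Working:
Septuplet: 7 notes occupy the space of 6 quarter notes
Space = 6 × 1 = 6 beats
Each septuplet note = 6 / 7 = 6/7 beats
3 notes = 3 × 6/7 = 18/7
= 18/7 beats


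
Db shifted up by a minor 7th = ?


minor 7th: 7 letter names, 10 semitones
Letter: D + 6 → C
Pitch: Db + 10 semitones, spelled as a C → Cb
= Cb


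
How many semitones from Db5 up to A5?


Reasoning:
Absolute semitone position = octave×12 + chromatic position
Db5: 5×12 + 1 = 61
A5: 5×12 + 9 = 69
Difference = 69 - 61 = 8
= 8 semitones


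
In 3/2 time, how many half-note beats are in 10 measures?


Reasoning:
Time signature 3/2: the bottom number 2 means the half note gets one count
The top number 3 means 3 half-note beats per measure
Total = 3 × 10 measures
= 30 half-note beats


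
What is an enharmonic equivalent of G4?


Solution.
Enharmonic notes sound the same pitch but are spelled with different letter names
G and F## name the same pitch class
= F##4


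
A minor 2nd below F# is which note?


Working:
A 2nd spans 2 letter names, so from F we land on E
A minor 2nd = 1 semitone below F#
Spell E at that pitch: E#
= E#


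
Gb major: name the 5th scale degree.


Major scale pattern: W-W-H-W-W-W-H (2-2-1-2-2-2-1 semitones)
Starting from Gb:
  Gb + 2 semitones → Ab
  Ab + 2 semitones → Bb
  Bb + 1 semitone → Cb
  Cb + 2 semitones → Db
  Db + 2 semitones → Eb
  Eb + 2 semitones → F
  F + 1 semitone → Gb
Scale: Gb Ab Bb Cb Db Eb F
Degree 5 = Db


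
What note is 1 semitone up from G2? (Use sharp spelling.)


G2: chromatic position 7 in octave 2 → absolute = 2×12 + 7 = 31
Transpose up 1: 31 + 1 = 32
32 = 2×12 + 8 → G# in octave 2
Result = G#2


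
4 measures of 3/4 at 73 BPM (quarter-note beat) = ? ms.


Reasoning:
Quarter-note beat duration = 60000 / 73 ms
Beats per measure (3/4) = 3
One measure = 3 × 60000 / 73 = 180000 / 73 ms
4 measures = 4 × 180000 / 73 = 720000 / 73
= 9863.0 ms
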